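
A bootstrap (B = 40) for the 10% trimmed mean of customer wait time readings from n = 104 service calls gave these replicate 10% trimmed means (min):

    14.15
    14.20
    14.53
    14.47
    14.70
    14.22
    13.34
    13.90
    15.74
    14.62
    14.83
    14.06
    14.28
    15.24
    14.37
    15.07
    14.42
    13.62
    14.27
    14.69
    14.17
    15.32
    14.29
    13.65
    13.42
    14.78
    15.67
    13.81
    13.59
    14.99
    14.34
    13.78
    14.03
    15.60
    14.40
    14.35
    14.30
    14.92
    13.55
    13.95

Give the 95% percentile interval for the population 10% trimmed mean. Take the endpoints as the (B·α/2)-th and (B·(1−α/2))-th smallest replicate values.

(13.34, 15.67)

Sorted replicates: 13.34, 13.42, 13.55, 13.59, 13.62, 13.65, 13.78, 13.81, 13.90, 13.95, 14.03, 14.06, 14.15, 14.17, 14.20, 14.22, 14.27, 14.28, 14.29, 14.30, 14.34, 14.35, 14.37, 14.40, 14.42, 14.47, 14.53, 14.62, 14.69, 14.70, 14.78, 14.83, 14.92, 14.99, 15.07, 15.24, 15.32, 15.60, 15.67, 15.74
α = 0.05; lower rank = 40 × 0.025 = 1; upper rank = 40 × 0.975 = 39.
The 1st smallest replicate is 13.34; the 39th is 15.67.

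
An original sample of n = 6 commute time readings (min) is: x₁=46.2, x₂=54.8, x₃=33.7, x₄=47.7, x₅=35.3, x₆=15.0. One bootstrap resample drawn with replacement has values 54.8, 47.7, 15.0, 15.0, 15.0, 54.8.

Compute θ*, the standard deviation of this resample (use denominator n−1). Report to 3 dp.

θ* = 20.666

Mean = 33.7167; sum of squared deviations = 2135.4883
s² = 2135.4883 / 5 = 427.0977
s = √427.0977 = 20.666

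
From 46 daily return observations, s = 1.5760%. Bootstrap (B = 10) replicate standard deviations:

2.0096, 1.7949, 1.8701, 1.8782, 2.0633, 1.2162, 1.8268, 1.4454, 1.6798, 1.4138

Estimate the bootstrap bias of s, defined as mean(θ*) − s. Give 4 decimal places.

mean(θ*) = (2.0096 + 1.7949 + 1.8701 + 1.8782 + 2.0633 + 1.2162 + 1.8268 + 1.4454 + 1.6798 + 1.4138) / 10 = 1.71981
bias = 1.71981 − 1.5760

bias = +0.1438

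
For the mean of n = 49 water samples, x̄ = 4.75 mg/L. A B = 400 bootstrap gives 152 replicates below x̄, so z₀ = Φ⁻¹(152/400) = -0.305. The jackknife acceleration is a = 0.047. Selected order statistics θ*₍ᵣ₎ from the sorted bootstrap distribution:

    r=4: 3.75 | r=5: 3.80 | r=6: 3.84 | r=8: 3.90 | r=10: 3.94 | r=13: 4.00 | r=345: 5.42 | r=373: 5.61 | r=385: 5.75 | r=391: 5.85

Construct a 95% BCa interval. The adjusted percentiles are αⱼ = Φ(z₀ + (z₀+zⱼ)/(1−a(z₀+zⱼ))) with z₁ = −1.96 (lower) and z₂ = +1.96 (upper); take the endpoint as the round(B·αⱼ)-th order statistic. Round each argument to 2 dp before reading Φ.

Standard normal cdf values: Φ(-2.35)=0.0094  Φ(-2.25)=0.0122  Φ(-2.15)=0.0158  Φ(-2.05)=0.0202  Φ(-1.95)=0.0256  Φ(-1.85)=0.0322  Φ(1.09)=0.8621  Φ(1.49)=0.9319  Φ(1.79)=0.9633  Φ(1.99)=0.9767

(3.75, 5.61)

Lower: z₀ + z₁ = -0.305 + (-1.960) = -2.265; 1 − a(z₀+z₁) = 1 − (0.047)(-2.265) = 1.1065; argument = -0.305 + (-2.265)/1.1065 = -2.3521 → -2.35.
α₁ = Φ(-2.35) = 0.0094; rank = round(400 × 0.0094) = 4; θ*₍4₎ = 3.75.
Upper: z₀ + z₂ = 1.655; 1 − a(z₀+z₂) = 0.9222; argument = 1.4896 → 1.49; α₂ = 0.9319; rank = 373; θ*₍373₎ = 5.61.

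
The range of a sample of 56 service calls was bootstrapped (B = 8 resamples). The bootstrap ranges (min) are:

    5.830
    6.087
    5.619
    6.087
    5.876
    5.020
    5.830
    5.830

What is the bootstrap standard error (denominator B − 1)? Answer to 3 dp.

SE* = 0.340

Bootstrap SE is the standard deviation of the 8 replicate ranges.
Mean of replicates: (5.830 + 6.087 + 5.619 + 6.087 + 5.876 + 5.020 + 5.830 + 5.830) / 8 = 46.1790 / 8 = 5.7724
Sum of squared deviations: (+0.0576)² + (+0.3146)² + (−0.1534)² + (+0.3146)² + (+0.1036)² + (−0.7524)² + (+0.0576)² + (+0.0576)² = 0.8083
Variance = 0.8083 / 7 = 0.1155
SE* = √0.1155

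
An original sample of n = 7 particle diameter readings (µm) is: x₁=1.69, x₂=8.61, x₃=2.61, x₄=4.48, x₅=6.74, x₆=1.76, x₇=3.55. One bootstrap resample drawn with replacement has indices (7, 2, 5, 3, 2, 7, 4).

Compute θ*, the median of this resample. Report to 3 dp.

Resample values: 3.55, 8.61, 6.74, 2.61, 8.61, 3.55, 4.48.
Sorted: 2.61, 3.55, 3.55, 4.48, 6.74, 8.61, 8.61
Median = middle value = 4.480

θ* = 4.480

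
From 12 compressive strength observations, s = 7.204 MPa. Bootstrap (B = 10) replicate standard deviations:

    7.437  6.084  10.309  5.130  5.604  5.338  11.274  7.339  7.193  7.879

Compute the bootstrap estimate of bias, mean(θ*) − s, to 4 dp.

bias = +0.1547

mean(θ*) = (7.437 + 6.084 + 10.309 + 5.130 + 5.604 + 5.338 + 11.274 + 7.339 + 7.193 + 7.879) / 10 = 7.35870
bias = 7.35870 − 7.204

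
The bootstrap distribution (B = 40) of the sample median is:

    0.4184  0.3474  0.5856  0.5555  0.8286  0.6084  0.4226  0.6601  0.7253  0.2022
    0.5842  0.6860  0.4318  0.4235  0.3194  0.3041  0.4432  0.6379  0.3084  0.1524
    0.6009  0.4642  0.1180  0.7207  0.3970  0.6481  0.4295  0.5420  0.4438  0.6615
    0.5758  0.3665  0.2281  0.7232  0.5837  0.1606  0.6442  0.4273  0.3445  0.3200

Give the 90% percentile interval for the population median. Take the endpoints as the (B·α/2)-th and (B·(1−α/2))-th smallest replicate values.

(0.1524, 0.7232)

Sorted replicates: 0.1180, 0.1524, 0.1606, 0.2022, 0.2281, 0.3041, 0.3084, 0.3194, 0.3200, 0.3445, 0.3474, 0.3665, 0.3970, 0.4184, 0.4226, 0.4235, 0.4273, 0.4295, 0.4318, 0.4432, 0.4438, 0.4642, 0.5420, 0.5555, 0.5758, 0.5837, 0.5842, 0.5856, 0.6009, 0.6084, 0.6379, 0.6442, 0.6481, 0.6601, 0.6615, 0.6860, 0.7207, 0.7232, 0.7253, 0.8286
α = 0.10; lower rank = 40 × 0.050 = 2; upper rank = 40 × 0.950 = 38.
The 2nd smallest replicate is 0.1524; the 38th is 0.7232.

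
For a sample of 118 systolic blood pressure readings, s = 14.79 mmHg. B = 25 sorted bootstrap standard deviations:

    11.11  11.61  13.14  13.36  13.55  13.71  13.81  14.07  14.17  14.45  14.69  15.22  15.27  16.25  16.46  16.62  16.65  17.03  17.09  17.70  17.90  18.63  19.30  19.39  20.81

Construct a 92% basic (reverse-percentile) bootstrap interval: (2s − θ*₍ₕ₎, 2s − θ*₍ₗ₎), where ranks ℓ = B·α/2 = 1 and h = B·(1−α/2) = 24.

Percentile endpoints at ranks 1 and 24: θ*₍1₎ = 11.11, θ*₍24₎ = 19.39.
Basic interval reflects these around s:
  lower = 2 × 14.79 − 19.39 = 10.19
  upper = 2 × 14.79 − 11.11 = 18.47

(10.19, 18.47)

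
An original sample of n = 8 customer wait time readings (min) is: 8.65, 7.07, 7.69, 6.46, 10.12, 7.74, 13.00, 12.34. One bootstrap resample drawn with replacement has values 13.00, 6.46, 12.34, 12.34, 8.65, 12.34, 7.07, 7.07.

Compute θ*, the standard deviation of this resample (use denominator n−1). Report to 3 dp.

Mean = 9.9087; sum of squared deviations = 56.8841
s² = 56.8841 / 7 = 8.1263
s = √8.1263 = 2.851

θ* = 2.851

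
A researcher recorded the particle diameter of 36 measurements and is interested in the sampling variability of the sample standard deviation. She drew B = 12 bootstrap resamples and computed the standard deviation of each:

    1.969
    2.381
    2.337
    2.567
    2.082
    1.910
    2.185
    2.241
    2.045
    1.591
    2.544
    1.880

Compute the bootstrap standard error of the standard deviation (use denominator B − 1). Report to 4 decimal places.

SE* = 0.2889

Bootstrap SE is the standard deviation of the 12 replicate standard deviations.
Mean of replicates: (1.969 + 2.381 + 2.337 + 2.567 + 2.082 + 1.910 + 2.185 + 2.241 + 2.045 + 1.591 + 2.544 + 1.880) / 12 = 25.73200 / 12 = 2.14433
Sum of squared deviations: (−0.17533)² + (+0.23667)² + (+0.19267)² + (+0.42267)² + (−0.06233)² + (−0.23433)² + (+0.04067)² + (+0.09667)² + (−0.09933)² + (−0.55333)² + (+0.39967)² + (−0.26433)² = 0.91797
Variance = 0.91797 / 11 = 0.08345
SE* = √0.08345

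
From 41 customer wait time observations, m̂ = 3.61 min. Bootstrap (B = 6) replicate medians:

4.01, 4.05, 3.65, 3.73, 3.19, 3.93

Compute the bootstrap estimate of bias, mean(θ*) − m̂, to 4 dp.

bias = +0.1500

mean(θ*) = (4.01 + 4.05 + 3.65 + 3.73 + 3.19 + 3.93) / 6 = 3.76000
bias = 3.76000 − 3.61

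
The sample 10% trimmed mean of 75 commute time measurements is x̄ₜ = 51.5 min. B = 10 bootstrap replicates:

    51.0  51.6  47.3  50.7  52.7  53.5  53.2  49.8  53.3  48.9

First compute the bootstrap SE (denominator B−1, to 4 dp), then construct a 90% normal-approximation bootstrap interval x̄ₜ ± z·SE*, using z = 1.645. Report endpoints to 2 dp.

(48.08, 54.92)

Mean of replicates = 51.2000; sum of squared deviations = 38.8600; SE* = √(38.8600/9) = 2.0779
Margin = 1.645 × 2.0779 = 3.418
Interval: 51.5 ± 3.418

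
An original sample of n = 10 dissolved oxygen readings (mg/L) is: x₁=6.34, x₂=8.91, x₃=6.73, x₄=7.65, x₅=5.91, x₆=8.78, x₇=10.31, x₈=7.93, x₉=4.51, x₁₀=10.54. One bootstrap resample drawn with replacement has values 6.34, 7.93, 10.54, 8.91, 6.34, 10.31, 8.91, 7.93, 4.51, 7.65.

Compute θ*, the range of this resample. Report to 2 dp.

Range = 10.54 − 4.51 = 6.03

θ* = 6.03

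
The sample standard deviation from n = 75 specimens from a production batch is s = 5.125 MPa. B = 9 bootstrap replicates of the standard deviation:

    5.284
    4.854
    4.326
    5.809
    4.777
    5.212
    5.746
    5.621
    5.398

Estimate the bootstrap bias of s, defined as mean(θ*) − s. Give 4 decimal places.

mean(θ*) = (5.284 + 4.854 + 4.326 + 5.809 + 4.777 + 5.212 + 5.746 + 5.621 + 5.398) / 9 = 5.22522
bias = 5.22522 − 5.125

bias = +0.1002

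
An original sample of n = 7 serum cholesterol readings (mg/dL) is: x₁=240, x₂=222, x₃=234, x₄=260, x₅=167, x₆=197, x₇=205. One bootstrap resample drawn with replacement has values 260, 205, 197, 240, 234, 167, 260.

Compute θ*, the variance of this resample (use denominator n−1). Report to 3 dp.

θ* = 1213.905

Mean = 223.2857; sum of squared deviations = 7283.4286
s² = 7283.4286 / 6 = 1213.9048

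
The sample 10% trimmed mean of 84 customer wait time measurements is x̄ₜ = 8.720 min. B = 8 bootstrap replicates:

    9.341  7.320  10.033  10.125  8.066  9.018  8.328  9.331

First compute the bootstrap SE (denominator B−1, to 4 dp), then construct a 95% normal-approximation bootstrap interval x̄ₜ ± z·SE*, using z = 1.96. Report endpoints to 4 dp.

(6.8051, 10.6349)

Mean of replicates = 8.9452; sum of squared deviations = 6.6812; SE* = √(6.6812/7) = 0.9770
Margin = 1.96 × 0.9770 = 1.91492
Interval: 8.720 ± 1.91492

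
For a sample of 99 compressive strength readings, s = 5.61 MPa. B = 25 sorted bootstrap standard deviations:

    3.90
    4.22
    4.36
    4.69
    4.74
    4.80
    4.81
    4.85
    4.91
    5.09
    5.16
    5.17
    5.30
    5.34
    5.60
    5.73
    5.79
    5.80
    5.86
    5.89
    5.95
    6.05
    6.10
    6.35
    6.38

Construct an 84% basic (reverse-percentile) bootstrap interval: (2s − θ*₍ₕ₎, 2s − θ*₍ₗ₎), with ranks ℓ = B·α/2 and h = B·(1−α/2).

(5.12, 7.00)

Percentile endpoints at ranks 2 and 23: θ*₍2₎ = 4.22, θ*₍23₎ = 6.10.
Basic interval reflects these around s:
  lower = 2 × 5.61 − 6.10 = 5.12
  upper = 2 × 5.61 − 4.22 = 7.00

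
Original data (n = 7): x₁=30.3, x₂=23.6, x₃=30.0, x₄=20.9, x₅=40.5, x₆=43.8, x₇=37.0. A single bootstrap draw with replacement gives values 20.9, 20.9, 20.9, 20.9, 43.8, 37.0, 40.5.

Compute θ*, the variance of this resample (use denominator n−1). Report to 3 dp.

θ* = 112.869

Mean = 29.2714; sum of squared deviations = 677.2143
s² = 677.2143 / 6 = 112.8690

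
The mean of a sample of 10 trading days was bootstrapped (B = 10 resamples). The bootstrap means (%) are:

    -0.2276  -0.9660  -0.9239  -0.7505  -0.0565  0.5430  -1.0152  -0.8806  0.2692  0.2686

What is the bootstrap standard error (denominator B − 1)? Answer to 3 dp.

SE* = 0.601

Bootstrap SE is the standard deviation of the 10 replicate means.
Mean of replicates: ((-0.2276) + (-0.9660) + (-0.9239) + (-0.7505) + (-0.0565) + 0.5430 + (-1.0152) + (-0.8806) + 0.2692 + 0.2686) / 10 = -3.73950 / 10 = -0.37395
Sum of squared deviations: (+0.14635)² + (−0.59205)² + (−0.54995)² + (−0.37655)² + (+0.31745)² + (+0.91695)² + (−0.64125)² + (−0.50665)² + (+0.64315)² + (+0.64255)² = 3.25216
Variance = 3.25216 / 9 = 0.36135
SE* = √0.36135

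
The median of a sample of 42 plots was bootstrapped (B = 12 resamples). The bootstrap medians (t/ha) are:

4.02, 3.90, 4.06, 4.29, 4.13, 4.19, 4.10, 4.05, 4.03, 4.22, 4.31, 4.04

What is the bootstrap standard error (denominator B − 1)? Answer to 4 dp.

SE* = 0.1210

Bootstrap SE is the standard deviation of the 12 replicate medians.
Mean of replicates: (4.02 + 3.90 + 4.06 + 4.29 + 4.13 + 4.19 + 4.10 + 4.05 + 4.03 + 4.22 + 4.31 + 4.04) / 12 = 49.34000 / 12 = 4.11167
Sum of squared deviations: (−0.09167)² + (−0.21167)² + (−0.05167)² + (+0.17833)² + (+0.01833)² + (+0.07833)² + (−0.01167)² + (−0.06167)² + (−0.08167)² + (+0.10833)² + (+0.19833)² + (−0.07167)² = 0.16097
Variance = 0.16097 / 11 = 0.01463
SE* = √0.01463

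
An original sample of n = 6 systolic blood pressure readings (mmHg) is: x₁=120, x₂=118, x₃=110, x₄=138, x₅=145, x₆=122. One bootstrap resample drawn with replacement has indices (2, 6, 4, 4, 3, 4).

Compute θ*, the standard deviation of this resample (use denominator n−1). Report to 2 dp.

θ* = 12.31

Resample values: 118, 122, 138, 138, 110, 138.
Mean = 127.3333; sum of squared deviations = 757.3333
s² = 757.3333 / 5 = 151.4667
s = √151.4667 = 12.31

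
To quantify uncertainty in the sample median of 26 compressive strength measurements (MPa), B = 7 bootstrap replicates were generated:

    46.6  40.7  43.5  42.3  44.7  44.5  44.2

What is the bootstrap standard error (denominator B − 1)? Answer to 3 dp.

SE* = 1.882

Bootstrap SE is the standard deviation of the 7 replicate medians.
Mean of replicates: (46.6 + 40.7 + 43.5 + 42.3 + 44.7 + 44.5 + 44.2) / 7 = 306.5000 / 7 = 43.7857
Sum of squared deviations: (+2.8143)² + (−3.0857)² + (−0.2857)² + (−1.4857)² + (+0.9143)² + (+0.7143)² + (+0.4143)² = 21.2486
Variance = 21.2486 / 6 = 3.5414
SE* = √3.5414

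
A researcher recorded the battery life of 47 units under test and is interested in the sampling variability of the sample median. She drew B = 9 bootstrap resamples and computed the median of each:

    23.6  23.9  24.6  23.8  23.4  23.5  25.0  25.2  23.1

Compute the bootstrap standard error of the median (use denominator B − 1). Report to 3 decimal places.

SE* = 0.744

Bootstrap SE is the standard deviation of the 9 replicate medians.
Mean of replicates: (23.6 + 23.9 + 24.6 + 23.8 + 23.4 + 23.5 + 25.0 + 25.2 + 23.1) / 9 = 216.1000 / 9 = 24.0111
Sum of squared deviations: (−0.4111)² + (−0.1111)² + (+0.5889)² + (−0.2111)² + (−0.6111)² + (−0.5111)² + (+0.9889)² + (+1.1889)² + (−0.9111)² = 4.4289
Variance = 4.4289 / 8 = 0.5536
SE* = √0.5536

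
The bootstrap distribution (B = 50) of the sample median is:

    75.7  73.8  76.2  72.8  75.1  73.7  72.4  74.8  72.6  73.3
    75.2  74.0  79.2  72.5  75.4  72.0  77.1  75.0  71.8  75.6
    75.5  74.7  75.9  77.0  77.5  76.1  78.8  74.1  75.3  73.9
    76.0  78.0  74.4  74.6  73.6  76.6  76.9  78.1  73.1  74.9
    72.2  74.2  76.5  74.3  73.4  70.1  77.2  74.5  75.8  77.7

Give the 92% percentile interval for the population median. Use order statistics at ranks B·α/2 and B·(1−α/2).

Sorted replicates: 70.1, 71.8, 72.0, 72.2, 72.4, 72.5, 72.6, 72.8, 73.1, 73.3, 73.4, 73.6, 73.7, 73.8, 73.9, 74.0, 74.1, 74.2, 74.3, 74.4, 74.5, 74.6, 74.7, 74.8, 74.9, 75.0, 75.1, 75.2, 75.3, 75.4, 75.5, 75.6, 75.7, 75.8, 75.9, 76.0, 76.1, 76.2, 76.5, 76.6, 76.9, 77.0, 77.1, 77.2, 77.5, 77.7, 78.0, 78.1, 78.8, 79.2
α = 0.08; lower rank = 50 × 0.040 = 2; upper rank = 50 × 0.960 = 48.
The 2nd smallest replicate is 71.8; the 48th is 78.1.

(71.8, 78.1)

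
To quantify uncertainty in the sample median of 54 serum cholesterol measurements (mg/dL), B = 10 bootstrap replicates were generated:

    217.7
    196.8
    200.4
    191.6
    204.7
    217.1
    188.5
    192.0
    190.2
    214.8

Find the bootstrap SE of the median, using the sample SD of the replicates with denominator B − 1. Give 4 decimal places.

Bootstrap SE is the standard deviation of the 10 replicate medians.
Mean of replicates: (217.7 + 196.8 + 200.4 + 191.6 + 204.7 + 217.1 + 188.5 + 192.0 + 190.2 + 214.8) / 10 = 2013.80000 / 10 = 201.38000
Sum of squared deviations: (+16.32000)² + (−4.58000)² + (−0.98000)² + (−9.78000)² + (+3.32000)² + (+15.72000)² + (−12.88000)² + (−9.38000)² + (−11.18000)² + (+13.42000)² = 1201.03600
Variance = 1201.03600 / 9 = 133.44844
SE* = √133.44844

SE* = 11.5520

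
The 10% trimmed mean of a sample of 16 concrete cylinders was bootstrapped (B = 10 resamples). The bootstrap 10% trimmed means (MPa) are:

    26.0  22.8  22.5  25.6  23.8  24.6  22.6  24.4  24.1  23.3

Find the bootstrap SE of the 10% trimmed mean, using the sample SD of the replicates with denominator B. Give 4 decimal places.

SE* = 1.1516

Bootstrap SE is the standard deviation of the 10 replicate 10% trimmed means.
Mean of replicates: (26.0 + 22.8 + 22.5 + 25.6 + 23.8 + 24.6 + 22.6 + 24.4 + 24.1 + 23.3) / 10 = 239.70000 / 10 = 23.97000
Sum of squared deviations: (+2.03000)² + (−1.17000)² + (−1.47000)² + (+1.63000)² + (−0.17000)² + (+0.63000)² + (−1.37000)² + (+0.43000)² + (+0.13000)² + (−0.67000)² = 13.26100
Variance = 13.26100 / 10 = 1.32610
SE* = √1.32610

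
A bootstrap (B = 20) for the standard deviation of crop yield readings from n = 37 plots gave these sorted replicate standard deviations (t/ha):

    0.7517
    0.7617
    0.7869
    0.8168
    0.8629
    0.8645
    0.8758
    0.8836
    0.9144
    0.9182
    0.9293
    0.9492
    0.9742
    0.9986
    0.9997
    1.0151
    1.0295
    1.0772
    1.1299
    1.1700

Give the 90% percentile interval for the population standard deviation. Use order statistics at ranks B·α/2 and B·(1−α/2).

α = 0.10; lower rank = 20 × 0.050 = 1; upper rank = 20 × 0.950 = 19.
The 1st smallest replicate is 0.7517; the 19th is 1.1299.

(0.7517, 1.1299)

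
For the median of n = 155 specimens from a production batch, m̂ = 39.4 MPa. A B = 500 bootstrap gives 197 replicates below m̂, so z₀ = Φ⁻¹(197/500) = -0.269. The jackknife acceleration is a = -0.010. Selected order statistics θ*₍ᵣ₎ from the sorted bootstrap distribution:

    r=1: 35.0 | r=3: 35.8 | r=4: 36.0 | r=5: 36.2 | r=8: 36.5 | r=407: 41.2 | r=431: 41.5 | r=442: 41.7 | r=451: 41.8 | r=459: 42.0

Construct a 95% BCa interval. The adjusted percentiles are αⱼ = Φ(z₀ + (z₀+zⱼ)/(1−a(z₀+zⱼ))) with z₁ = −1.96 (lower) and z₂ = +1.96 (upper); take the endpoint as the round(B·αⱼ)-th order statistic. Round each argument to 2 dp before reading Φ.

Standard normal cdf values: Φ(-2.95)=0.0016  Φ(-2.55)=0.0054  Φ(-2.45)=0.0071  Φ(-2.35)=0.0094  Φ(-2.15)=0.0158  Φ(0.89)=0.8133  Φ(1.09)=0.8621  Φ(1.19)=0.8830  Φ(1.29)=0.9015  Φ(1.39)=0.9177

(35.8, 42.0)

Lower: z₀ + z₁ = -0.269 + (-1.960) = -2.229; 1 − a(z₀+z₁) = 1 − (-0.010)(-2.229) = 0.9777; argument = -0.269 + (-2.229)/0.9777 = -2.5488 → -2.55.
α₁ = Φ(-2.55) = 0.0054; rank = round(500 × 0.0054) = 3; θ*₍3₎ = 35.8.
Upper: z₀ + z₂ = 1.691; 1 − a(z₀+z₂) = 1.0169; argument = 1.3939 → 1.39; α₂ = 0.9177; rank = 459; θ*₍459₎ = 42.0.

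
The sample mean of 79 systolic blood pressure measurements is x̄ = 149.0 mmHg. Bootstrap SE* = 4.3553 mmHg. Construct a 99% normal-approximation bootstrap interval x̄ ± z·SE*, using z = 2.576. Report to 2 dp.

(137.78, 160.22)

Margin = 2.576 × 4.3553 = 11.219
Interval: 149.0 ± 11.219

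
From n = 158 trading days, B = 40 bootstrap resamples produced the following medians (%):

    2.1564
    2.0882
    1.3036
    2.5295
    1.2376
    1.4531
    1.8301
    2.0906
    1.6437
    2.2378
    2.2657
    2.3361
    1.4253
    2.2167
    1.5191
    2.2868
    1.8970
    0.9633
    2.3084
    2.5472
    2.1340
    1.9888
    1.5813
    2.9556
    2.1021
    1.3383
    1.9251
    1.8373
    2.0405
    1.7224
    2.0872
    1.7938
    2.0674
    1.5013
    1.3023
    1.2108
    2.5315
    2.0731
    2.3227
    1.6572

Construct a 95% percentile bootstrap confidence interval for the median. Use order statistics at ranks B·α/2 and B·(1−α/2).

(0.9633, 2.5472)

Sorted replicates: 0.9633, 1.2108, 1.2376, 1.3023, 1.3036, 1.3383, 1.4253, 1.4531, 1.5013, 1.5191, 1.5813, 1.6437, 1.6572, 1.7224, 1.7938, 1.8301, 1.8373, 1.8970, 1.9251, 1.9888, 2.0405, 2.0674, 2.0731, 2.0872, 2.0882, 2.0906, 2.1021, 2.1340, 2.1564, 2.2167, 2.2378, 2.2657, 2.2868, 2.3084, 2.3227, 2.3361, 2.5295, 2.5315, 2.5472, 2.9556
α = 0.05; lower rank = 40 × 0.025 = 1; upper rank = 40 × 0.975 = 39.
The 1st smallest replicate is 0.9633; the 39th is 2.5472.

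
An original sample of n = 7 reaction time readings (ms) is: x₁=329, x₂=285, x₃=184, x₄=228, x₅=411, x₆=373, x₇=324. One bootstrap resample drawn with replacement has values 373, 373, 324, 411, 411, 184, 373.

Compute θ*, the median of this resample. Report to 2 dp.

θ* = 373.00

Sorted: 184, 324, 373, 373, 373, 411, 411
Median = middle value = 373.00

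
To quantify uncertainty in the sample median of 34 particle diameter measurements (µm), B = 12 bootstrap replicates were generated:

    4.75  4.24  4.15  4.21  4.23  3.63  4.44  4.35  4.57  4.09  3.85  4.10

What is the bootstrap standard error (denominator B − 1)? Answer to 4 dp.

Bootstrap SE is the standard deviation of the 12 replicate medians.
Mean of replicates: (4.75 + 4.24 + 4.15 + 4.21 + 4.23 + 3.63 + 4.44 + 4.35 + 4.57 + 4.09 + 3.85 + 4.10) / 12 = 50.61000 / 12 = 4.21750
Sum of squared deviations: (+0.53250)² + (+0.02250)² + (−0.06750)² + (−0.00750)² + (+0.01250)² + (−0.58750)² + (+0.22250)² + (+0.13250)² + (+0.35250)² + (−0.12750)² + (−0.36750)² + (−0.11750)² = 0.99043
Variance = 0.99043 / 11 = 0.09004
SE* = √0.09004

SE* = 0.3001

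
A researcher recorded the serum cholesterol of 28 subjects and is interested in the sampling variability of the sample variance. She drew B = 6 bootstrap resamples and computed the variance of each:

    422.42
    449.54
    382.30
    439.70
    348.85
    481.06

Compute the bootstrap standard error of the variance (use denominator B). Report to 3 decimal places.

Bootstrap SE is the standard deviation of the 6 replicate variances.
Mean of replicates: (422.42 + 449.54 + 382.30 + 439.70 + 348.85 + 481.06) / 6 = 2523.8700 / 6 = 420.6450
Sum of squared deviations: (+1.7750)² + (+28.8950)² + (−38.3450)² + (+19.0550)² + (−71.7950)² + (+60.4150)² = 11475.9979
Variance = 11475.9979 / 6 = 1912.6663
SE* = √1912.6663

SE* = 43.734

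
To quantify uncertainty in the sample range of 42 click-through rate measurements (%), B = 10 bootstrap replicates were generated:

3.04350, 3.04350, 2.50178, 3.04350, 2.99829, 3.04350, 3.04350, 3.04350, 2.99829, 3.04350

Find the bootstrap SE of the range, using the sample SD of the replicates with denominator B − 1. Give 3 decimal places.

SE* = 0.169

Bootstrap SE is the standard deviation of the 10 replicate ranges.
Mean of replicates: (3.04350 + 3.04350 + 2.50178 + 3.04350 + 2.99829 + 3.04350 + 3.04350 + 3.04350 + 2.99829 + 3.04350) / 10 = 29.802860 / 10 = 2.980286
Sum of squared deviations: (+0.063214)² + (+0.063214)² + (−0.478506)² + (+0.063214)² + (+0.018004)² + (+0.063214)² + (+0.063214)² + (+0.063214)² + (+0.018004)² + (+0.063214)² = 0.257588
Variance = 0.257588 / 9 = 0.028621
SE* = √0.028621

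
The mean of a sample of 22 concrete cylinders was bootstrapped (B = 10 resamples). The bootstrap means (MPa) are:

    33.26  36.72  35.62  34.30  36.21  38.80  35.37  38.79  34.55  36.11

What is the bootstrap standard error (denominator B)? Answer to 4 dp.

Bootstrap SE is the standard deviation of the 10 replicate means.
Mean of replicates: (33.26 + 36.72 + 35.62 + 34.30 + 36.21 + 38.80 + 35.37 + 38.79 + 34.55 + 36.11) / 10 = 359.73000 / 10 = 35.97300
Sum of squared deviations: (−2.71300)² + (+0.74700)² + (−0.35300)² + (−1.67300)² + (+0.23700)² + (+2.82700)² + (−0.60300)² + (+2.81700)² + (−1.42300)² + (+0.13700)² = 29.23281
Variance = 29.23281 / 10 = 2.92328
SE* = √2.92328

SE* = 1.7098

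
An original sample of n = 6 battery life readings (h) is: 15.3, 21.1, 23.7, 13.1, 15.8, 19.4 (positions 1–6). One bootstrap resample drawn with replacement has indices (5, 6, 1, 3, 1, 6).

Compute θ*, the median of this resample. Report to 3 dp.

θ* = 17.600

Resample values: 15.8, 19.4, 15.3, 23.7, 15.3, 19.4.
Sorted: 15.3, 15.3, 15.8, 19.4, 19.4, 23.7
Median = average of the two middle values = 17.600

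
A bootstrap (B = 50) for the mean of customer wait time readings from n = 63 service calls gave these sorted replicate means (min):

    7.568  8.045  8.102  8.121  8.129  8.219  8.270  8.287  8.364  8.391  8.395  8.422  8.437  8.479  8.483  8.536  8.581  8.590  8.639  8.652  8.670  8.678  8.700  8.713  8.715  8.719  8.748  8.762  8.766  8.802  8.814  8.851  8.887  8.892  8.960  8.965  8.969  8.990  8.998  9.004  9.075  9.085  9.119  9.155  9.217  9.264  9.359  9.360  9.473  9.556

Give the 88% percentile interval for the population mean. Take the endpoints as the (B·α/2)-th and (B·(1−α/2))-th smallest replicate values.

(8.102, 9.359)

α = 0.12; lower rank = 50 × 0.060 = 3; upper rank = 50 × 0.940 = 47.
The 3rd smallest replicate is 8.102; the 47th is 9.359.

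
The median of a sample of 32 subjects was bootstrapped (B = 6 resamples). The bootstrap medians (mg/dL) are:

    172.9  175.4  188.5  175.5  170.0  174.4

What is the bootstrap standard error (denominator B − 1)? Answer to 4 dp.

SE* = 6.4023

Bootstrap SE is the standard deviation of the 6 replicate medians.
Mean of replicates: (172.9 + 175.4 + 188.5 + 175.5 + 170.0 + 174.4) / 6 = 1056.70000 / 6 = 176.11667
Sum of squared deviations: (−3.21667)² + (−0.71667)² + (+12.38333)² + (−0.61667)² + (−6.11667)² + (−1.71667)² = 204.94833
Variance = 204.94833 / 5 = 40.98967
SE* = √40.98967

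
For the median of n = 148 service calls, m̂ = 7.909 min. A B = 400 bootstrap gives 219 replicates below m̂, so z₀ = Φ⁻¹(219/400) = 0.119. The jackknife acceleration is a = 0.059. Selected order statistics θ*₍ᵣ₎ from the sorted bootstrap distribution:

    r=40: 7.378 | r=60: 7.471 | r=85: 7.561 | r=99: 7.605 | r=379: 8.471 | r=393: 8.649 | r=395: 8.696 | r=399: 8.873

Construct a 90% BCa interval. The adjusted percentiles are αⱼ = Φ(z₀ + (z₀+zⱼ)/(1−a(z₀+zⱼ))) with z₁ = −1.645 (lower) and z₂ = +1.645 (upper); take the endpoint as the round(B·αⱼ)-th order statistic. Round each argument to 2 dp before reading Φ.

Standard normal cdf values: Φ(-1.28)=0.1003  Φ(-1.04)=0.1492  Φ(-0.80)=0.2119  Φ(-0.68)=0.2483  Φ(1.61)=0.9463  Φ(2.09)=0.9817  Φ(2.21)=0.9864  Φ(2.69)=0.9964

(7.378, 8.649)

Lower: z₀ + z₁ = 0.119 + (-1.645) = -1.526; 1 − a(z₀+z₁) = 1 − (0.059)(-1.526) = 1.0900; argument = 0.119 + (-1.526)/1.0900 = -1.2810 → -1.28.
α₁ = Φ(-1.28) = 0.1003; rank = round(400 × 0.1003) = 40; θ*₍40₎ = 7.378.
Upper: z₀ + z₂ = 1.764; 1 − a(z₀+z₂) = 0.8959; argument = 2.0879 → 2.09; α₂ = 0.9817; rank = 393; θ*₍393₎ = 8.649.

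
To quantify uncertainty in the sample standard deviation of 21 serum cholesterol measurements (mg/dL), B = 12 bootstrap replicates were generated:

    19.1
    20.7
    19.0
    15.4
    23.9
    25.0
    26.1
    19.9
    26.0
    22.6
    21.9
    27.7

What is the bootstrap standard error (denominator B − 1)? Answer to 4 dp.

SE* = 3.6237

Bootstrap SE is the standard deviation of the 12 replicate standard deviations.
Mean of replicates: (19.1 + 20.7 + 19.0 + 15.4 + 23.9 + 25.0 + 26.1 + 19.9 + 26.0 + 22.6 + 21.9 + 27.7) / 12 = 267.30000 / 12 = 22.27500
Sum of squared deviations: (−3.17500)² + (−1.57500)² + (−3.27500)² + (−6.87500)² + (+1.62500)² + (+2.72500)² + (+3.82500)² + (−2.37500)² + (+3.72500)² + (+0.32500)² + (−0.37500)² + (+5.42500)² = 144.44250
Variance = 144.44250 / 11 = 13.13114
SE* = √13.13114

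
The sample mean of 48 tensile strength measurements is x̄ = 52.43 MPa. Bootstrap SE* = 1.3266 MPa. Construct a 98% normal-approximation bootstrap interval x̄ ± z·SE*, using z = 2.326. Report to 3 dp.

(49.344, 55.516)

Margin = 2.326 × 1.3266 = 3.0857
Interval: 52.43 ± 3.0857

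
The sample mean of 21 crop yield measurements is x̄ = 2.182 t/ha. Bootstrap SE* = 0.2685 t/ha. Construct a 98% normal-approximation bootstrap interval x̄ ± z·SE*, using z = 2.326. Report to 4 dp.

(1.5575, 2.8065)

Margin = 2.326 × 0.2685 = 0.62453
Interval: 2.182 ± 0.62453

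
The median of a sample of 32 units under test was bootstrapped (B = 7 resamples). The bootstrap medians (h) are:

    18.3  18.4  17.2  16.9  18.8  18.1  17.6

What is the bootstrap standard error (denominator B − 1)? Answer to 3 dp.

SE* = 0.688

Bootstrap SE is the standard deviation of the 7 replicate medians.
Mean of replicates: (18.3 + 18.4 + 17.2 + 16.9 + 18.8 + 18.1 + 17.6) / 7 = 125.3000 / 7 = 17.9000
Sum of squared deviations: (+0.4000)² + (+0.5000)² + (−0.7000)² + (−1.0000)² + (+0.9000)² + (+0.2000)² + (−0.3000)² = 2.8400
Variance = 2.8400 / 6 = 0.4733
SE* = √0.4733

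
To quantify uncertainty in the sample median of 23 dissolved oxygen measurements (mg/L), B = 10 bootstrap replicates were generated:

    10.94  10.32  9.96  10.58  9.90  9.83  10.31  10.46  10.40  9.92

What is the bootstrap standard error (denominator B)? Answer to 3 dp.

SE* = 0.339

Bootstrap SE is the standard deviation of the 10 replicate medians.
Mean of replicates: (10.94 + 10.32 + 9.96 + 10.58 + 9.90 + 9.83 + 10.31 + 10.46 + 10.40 + 9.92) / 10 = 102.6200 / 10 = 10.2620
Sum of squared deviations: (+0.6780)² + (+0.0580)² + (−0.3020)² + (+0.3180)² + (−0.3620)² + (−0.4320)² + (+0.0480)² + (+0.1980)² + (+0.1380)² + (−0.3420)² = 1.1506
Variance = 1.1506 / 10 = 0.1151
SE* = √0.1151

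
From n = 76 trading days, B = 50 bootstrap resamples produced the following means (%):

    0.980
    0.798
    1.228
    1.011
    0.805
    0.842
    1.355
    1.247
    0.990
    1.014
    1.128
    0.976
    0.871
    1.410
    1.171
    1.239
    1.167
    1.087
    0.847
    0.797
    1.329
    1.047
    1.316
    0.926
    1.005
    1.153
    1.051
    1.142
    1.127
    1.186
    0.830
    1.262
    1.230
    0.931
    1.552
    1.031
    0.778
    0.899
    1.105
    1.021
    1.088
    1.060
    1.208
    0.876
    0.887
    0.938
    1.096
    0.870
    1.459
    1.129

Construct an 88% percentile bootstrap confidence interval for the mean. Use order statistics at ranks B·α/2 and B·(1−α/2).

(0.798, 1.355)

Sorted replicates: 0.778, 0.797, 0.798, 0.805, 0.830, 0.842, 0.847, 0.870, 0.871, 0.876, 0.887, 0.899, 0.926, 0.931, 0.938, 0.976, 0.980, 0.990, 1.005, 1.011, 1.014, 1.021, 1.031, 1.047, 1.051, 1.060, 1.087, 1.088, 1.096, 1.105, 1.127, 1.128, 1.129, 1.142, 1.153, 1.167, 1.171, 1.186, 1.208, 1.228, 1.230, 1.239, 1.247, 1.262, 1.316, 1.329, 1.355, 1.410, 1.459, 1.552
α = 0.12; lower rank = 50 × 0.060 = 3; upper rank = 50 × 0.940 = 47.
The 3rd smallest replicate is 0.798; the 47th is 1.355.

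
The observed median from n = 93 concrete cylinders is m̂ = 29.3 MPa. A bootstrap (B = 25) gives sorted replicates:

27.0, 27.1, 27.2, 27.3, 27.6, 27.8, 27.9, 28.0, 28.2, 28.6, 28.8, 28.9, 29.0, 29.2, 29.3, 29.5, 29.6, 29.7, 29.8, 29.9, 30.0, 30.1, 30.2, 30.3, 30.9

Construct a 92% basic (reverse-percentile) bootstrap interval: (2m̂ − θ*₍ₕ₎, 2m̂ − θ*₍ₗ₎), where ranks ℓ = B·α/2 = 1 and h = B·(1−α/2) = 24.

Percentile endpoints at ranks 1 and 24: θ*₍1₎ = 27.0, θ*₍24₎ = 30.3.
Basic interval reflects these around m̂:
  lower = 2 × 29.3 − 30.3 = 28.3
  upper = 2 × 29.3 − 27.0 = 31.6

(28.3, 31.6)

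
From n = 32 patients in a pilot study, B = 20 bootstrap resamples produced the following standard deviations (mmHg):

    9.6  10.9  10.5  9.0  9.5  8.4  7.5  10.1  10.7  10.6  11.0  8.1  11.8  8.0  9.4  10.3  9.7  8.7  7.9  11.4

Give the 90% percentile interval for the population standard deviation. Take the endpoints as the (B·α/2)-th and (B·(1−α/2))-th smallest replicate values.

Sorted replicates: 7.5, 7.9, 8.0, 8.1, 8.4, 8.7, 9.0, 9.4, 9.5, 9.6, 9.7, 10.1, 10.3, 10.5, 10.6, 10.7, 10.9, 11.0, 11.4, 11.8
α = 0.10; lower rank = 20 × 0.050 = 1; upper rank = 20 × 0.950 = 19.
The 1st smallest replicate is 7.5; the 19th is 11.4.

(7.5, 11.4)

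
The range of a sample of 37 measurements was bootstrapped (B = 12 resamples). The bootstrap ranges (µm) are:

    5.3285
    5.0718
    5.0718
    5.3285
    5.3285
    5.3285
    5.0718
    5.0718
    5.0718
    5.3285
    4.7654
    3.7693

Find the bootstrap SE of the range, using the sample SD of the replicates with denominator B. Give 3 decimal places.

SE* = 0.419

Bootstrap SE is the standard deviation of the 12 replicate ranges.
Mean of replicates: (5.3285 + 5.0718 + 5.0718 + 5.3285 + 5.3285 + 5.3285 + 5.0718 + 5.0718 + 5.0718 + 5.3285 + 4.7654 + 3.7693) / 12 = 60.53620 / 12 = 5.04468
Sum of squared deviations: (+0.28382)² + (+0.02712)² + (+0.02712)² + (+0.28382)² + (+0.28382)² + (+0.28382)² + (+0.02712)² + (+0.02712)² + (+0.02712)² + (+0.28382)² + (−0.27928)² + (−1.27538)² = 2.11104
Variance = 2.11104 / 12 = 0.17592
SE* = √0.17592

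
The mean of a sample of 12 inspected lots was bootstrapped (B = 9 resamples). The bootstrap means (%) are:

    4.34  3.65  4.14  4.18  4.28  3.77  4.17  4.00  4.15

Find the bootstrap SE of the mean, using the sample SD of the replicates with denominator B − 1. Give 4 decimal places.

Bootstrap SE is the standard deviation of the 9 replicate means.
Mean of replicates: (4.34 + 3.65 + 4.14 + 4.18 + 4.28 + 3.77 + 4.17 + 4.00 + 4.15) / 9 = 36.68000 / 9 = 4.07556
Sum of squared deviations: (+0.26444)² + (−0.42556)² + (+0.06444)² + (+0.10444)² + (+0.20444)² + (−0.30556)² + (+0.09444)² + (−0.07556)² + (+0.07444)² = 0.42142
Variance = 0.42142 / 8 = 0.05268
SE* = √0.05268

SE* = 0.2295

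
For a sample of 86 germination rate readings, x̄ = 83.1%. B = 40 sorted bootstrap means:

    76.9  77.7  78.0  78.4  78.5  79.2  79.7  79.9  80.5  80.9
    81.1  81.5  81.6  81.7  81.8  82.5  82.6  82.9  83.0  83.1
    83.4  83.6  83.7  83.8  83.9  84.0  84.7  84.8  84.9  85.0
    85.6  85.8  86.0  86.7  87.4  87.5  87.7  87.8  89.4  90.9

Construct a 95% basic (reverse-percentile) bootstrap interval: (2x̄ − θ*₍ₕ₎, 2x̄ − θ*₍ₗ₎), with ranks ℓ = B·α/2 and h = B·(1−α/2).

(76.8, 89.3)

Percentile endpoints at ranks 1 and 39: θ*₍1₎ = 76.9, θ*₍39₎ = 89.4.
Basic interval reflects these around x̄:
  lower = 2 × 83.1 − 89.4 = 76.8
  upper = 2 × 83.1 − 76.9 = 89.3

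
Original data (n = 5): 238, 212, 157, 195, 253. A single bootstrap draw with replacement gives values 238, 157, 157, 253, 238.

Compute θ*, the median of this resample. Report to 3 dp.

Sorted: 157, 157, 238, 238, 253
Median = middle value = 238.000

θ* = 238.000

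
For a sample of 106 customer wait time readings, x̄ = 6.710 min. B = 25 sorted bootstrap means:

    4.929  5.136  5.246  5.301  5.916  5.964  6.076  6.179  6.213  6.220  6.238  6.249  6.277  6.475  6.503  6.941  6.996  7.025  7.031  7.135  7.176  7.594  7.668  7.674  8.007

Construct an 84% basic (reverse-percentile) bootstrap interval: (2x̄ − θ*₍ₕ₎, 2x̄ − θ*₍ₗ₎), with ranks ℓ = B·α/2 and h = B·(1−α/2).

Percentile endpoints at ranks 2 and 23: θ*₍2₎ = 5.136, θ*₍23₎ = 7.668.
Basic interval reflects these around x̄:
  lower = 2 × 6.710 − 7.668 = 5.752
  upper = 2 × 6.710 − 5.136 = 8.284

(5.752, 8.284)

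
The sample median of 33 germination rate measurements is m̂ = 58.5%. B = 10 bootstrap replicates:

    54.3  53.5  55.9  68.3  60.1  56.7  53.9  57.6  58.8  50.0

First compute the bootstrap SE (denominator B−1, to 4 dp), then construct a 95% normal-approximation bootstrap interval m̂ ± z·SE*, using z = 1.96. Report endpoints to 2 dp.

(48.80, 68.20)

Mean of replicates = 56.9100; sum of squared deviations = 220.2690; SE* = √(220.2690/9) = 4.9472
Margin = 1.96 × 4.9472 = 9.697
Interval: 58.5 ± 9.697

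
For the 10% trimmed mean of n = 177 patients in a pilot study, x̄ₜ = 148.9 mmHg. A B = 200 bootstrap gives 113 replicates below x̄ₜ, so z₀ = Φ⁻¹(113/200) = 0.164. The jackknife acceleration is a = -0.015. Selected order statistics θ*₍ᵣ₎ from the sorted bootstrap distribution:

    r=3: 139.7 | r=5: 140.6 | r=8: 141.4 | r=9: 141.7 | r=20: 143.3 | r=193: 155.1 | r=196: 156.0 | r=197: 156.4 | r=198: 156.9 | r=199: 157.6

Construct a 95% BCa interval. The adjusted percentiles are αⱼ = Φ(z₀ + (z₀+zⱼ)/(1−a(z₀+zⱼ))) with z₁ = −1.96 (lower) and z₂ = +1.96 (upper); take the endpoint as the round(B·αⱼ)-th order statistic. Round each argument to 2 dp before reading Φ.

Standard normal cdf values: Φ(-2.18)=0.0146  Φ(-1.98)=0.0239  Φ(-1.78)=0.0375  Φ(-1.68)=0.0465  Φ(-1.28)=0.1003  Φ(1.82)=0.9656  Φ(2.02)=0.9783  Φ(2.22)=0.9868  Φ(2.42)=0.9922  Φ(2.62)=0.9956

Lower: z₀ + z₁ = 0.164 + (-1.960) = -1.796; 1 − a(z₀+z₁) = 1 − (-0.015)(-1.796) = 0.9731; argument = 0.164 + (-1.796)/0.9731 = -1.6817 → -1.68.
α₁ = Φ(-1.68) = 0.0465; rank = round(200 × 0.0465) = 9; θ*₍9₎ = 141.7.
Upper: z₀ + z₂ = 2.124; 1 − a(z₀+z₂) = 1.0319; argument = 2.2224 → 2.22; α₂ = 0.9868; rank = 197; θ*₍197₎ = 156.4.

(141.7, 156.4)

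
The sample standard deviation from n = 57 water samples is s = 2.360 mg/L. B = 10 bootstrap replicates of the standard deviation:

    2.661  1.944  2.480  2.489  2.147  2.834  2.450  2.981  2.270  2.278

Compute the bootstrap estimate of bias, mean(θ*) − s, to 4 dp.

mean(θ*) = (2.661 + 1.944 + 2.480 + 2.489 + 2.147 + 2.834 + 2.450 + 2.981 + 2.270 + 2.278) / 10 = 2.45340
bias = 2.45340 − 2.360

bias = +0.0934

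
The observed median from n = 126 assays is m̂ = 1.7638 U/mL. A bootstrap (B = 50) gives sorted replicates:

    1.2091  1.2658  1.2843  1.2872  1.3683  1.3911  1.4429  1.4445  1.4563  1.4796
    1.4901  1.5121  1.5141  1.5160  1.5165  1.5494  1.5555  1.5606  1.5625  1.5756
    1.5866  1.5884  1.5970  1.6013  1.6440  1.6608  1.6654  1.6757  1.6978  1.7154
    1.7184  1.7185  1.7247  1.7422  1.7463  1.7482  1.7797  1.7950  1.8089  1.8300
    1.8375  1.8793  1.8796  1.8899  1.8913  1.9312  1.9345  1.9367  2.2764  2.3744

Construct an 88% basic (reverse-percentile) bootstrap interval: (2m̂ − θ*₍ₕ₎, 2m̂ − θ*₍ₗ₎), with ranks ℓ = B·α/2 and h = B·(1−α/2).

Percentile endpoints at ranks 3 and 47: θ*₍3₎ = 1.2843, θ*₍47₎ = 1.9345.
Basic interval reflects these around m̂:
  lower = 2 × 1.7638 − 1.9345 = 1.5931
  upper = 2 × 1.7638 − 1.2843 = 2.2433

(1.5931, 2.2433)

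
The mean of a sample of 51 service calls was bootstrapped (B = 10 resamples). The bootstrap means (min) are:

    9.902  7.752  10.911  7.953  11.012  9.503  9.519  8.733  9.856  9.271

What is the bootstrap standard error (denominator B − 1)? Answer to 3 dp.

SE* = 1.086

Bootstrap SE is the standard deviation of the 10 replicate means.
Mean of replicates: (9.902 + 7.752 + 10.911 + 7.953 + 11.012 + 9.503 + 9.519 + 8.733 + 9.856 + 9.271) / 10 = 94.4120 / 10 = 9.4412
Sum of squared deviations: (+0.4608)² + (−1.6892)² + (+1.4698)² + (−1.4882)² + (+1.5708)² + (+0.0618)² + (+0.0778)² + (−0.7082)² + (+0.4148)² + (−0.1702)² = 10.6206
Variance = 10.6206 / 9 = 1.1801
SE* = √1.1801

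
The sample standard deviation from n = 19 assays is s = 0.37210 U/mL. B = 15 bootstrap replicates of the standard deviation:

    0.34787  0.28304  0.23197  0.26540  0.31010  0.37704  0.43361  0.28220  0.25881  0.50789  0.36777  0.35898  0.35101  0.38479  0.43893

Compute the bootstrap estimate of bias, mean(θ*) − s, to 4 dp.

bias = −0.0255

mean(θ*) = (0.34787 + 0.28304 + 0.23197 + 0.26540 + 0.31010 + 0.37704 + 0.43361 + 0.28220 + 0.25881 + 0.50789 + 0.36777 + 0.35898 + 0.35101 + 0.38479 + 0.43893) / 15 = 0.34663
bias = 0.34663 − 0.37210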